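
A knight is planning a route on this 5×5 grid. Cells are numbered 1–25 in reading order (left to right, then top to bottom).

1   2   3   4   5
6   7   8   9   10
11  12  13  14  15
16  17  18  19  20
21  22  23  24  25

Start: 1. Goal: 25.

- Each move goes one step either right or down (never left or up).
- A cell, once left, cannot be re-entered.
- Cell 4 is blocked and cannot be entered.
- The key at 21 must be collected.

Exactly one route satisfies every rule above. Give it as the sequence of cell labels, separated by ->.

1 -> 6 -> 11 -> 16 -> 21 -> 22 -> 23 -> 24 -> 25

Moves only go right or down, so the column and row indices never decrease.
Route from 1: down 4 to 21, right 4 to 25 — 8 moves in all.
Check: all required cells visited.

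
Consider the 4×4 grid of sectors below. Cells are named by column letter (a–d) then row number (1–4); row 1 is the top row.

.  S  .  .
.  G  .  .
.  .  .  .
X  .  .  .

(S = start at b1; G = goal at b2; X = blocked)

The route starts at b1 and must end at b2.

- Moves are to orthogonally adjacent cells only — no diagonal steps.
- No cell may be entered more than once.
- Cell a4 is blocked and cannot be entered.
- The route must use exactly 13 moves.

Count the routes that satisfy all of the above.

Need simple routes of exactly 13 moves from b1 to b2 (Manhattan distance 1, so 6 moves are spent on a detour and 6 undoing it).
Enumerating: b1 a1 a2 a3 b3 b4 c4 c3 d3 d2 d1 c1 c2 b2 | b1 a1 a2 a3 b3 b4 c4 d4 d3 d2 d1 c1 c2 b2 | b1 a1 a2 a3 b3 c3 c4 d4 d3 d2 d1 c1 c2 b2 | b1 c1 d1 d2 c2 c3 d3 d4 c4 b4 b3 a3 a2 b2.
That gives 4 routes.

4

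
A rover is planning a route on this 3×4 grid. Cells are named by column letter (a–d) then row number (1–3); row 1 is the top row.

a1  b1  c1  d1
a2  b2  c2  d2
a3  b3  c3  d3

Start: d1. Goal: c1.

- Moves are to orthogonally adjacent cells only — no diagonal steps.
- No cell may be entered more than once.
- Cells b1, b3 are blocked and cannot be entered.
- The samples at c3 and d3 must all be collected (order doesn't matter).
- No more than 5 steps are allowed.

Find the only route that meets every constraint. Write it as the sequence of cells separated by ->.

d1 -> d2 -> d3 -> c3 -> c2 -> c1

Any route must reach c3 and d3 and still end at c1 within 5 moves, so the order of the required stops is forced.
Route from d1: down 2 to d3, left 1 to c3, up 2 to c1 — 5 moves in all.
Check: all required cells visited; 5 ≤ 5 moves.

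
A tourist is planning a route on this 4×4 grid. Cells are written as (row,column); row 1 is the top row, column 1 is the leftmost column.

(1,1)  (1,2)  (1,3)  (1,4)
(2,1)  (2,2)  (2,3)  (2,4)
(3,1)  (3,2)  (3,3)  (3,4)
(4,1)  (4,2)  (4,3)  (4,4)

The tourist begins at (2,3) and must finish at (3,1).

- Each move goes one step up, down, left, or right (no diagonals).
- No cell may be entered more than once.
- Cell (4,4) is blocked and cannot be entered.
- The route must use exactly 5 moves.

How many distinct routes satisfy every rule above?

Need simple routes of exactly 5 moves from (2,3) to (3,1) (Manhattan distance 3, so 1 moves are spent on a detour and 1 undoing it).
Branch systematically from the start, pruning whenever the remaining move budget drops below the Manhattan distance to (3,1) or differs from it in parity. Grouping the completions by first move — via (1,3): 3; via (3,3): 4; via (2,2): 2; via (2,4): 1 — and summing: 3 + 4 + 2 + 1 = 10.
That gives 10 routes.

10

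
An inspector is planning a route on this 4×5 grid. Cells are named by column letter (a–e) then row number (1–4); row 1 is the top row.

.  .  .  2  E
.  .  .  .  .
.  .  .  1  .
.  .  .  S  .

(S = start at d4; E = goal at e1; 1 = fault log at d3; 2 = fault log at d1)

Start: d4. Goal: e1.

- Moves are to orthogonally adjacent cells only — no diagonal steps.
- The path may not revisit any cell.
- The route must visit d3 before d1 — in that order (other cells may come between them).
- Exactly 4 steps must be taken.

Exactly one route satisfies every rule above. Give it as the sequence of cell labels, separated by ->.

The waypoints must appear in the order d3, d1, with no cell reused.
Route from d4: 3× up (reaching d1), right to e1 — 4 moves in all.
Check: order respected (1 at step 1, 2 at step 3); 4 moves as required.

d4 -> d3 -> d2 -> d1 -> e1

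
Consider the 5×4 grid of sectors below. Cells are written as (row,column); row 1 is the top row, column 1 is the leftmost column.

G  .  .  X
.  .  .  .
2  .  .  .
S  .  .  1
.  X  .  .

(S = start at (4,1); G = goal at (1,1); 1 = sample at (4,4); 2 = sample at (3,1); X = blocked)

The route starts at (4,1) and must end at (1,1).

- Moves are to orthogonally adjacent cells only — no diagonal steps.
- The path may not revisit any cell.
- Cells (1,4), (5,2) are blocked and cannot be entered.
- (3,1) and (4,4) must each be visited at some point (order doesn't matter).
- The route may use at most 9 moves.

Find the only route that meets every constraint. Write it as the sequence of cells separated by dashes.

(4,1) - (4,2) - (4,3) - (4,4) - (3,4) - (3,3) - (3,2) - (3,1) - (2,1) - (1,1)

The 9-move cap with required stops at (3,1), (4,4) leaves no slack for detours.
Route from (4,1): right 3 to (4,4), up 1 to (3,4), left 3 to (3,1), up 2 to (1,1) — 9 moves in all.
Check: all required cells visited; 9 ≤ 9 moves.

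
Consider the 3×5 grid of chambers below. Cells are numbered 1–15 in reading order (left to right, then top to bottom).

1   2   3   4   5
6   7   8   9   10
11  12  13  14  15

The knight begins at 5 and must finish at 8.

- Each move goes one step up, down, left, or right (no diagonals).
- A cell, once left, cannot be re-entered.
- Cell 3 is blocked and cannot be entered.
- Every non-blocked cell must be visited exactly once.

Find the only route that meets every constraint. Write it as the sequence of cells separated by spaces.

5 4 9 10 15 14 13 12 11 6 1 2 7 8

Need to visit all 14 open cells exactly once, starting at 5 and ending at 8.
Cell 11 has only two open neighbours (6 and 12), so the path must pass straight through it: one of those is the cell it's entered from and the other is where it exits.
Route from 5: left to 4, down to 9, right to 10, down to 15, 4× left (reaching 11), 2× up (reaching 1), right to 2, down to 7, right to 8 — 13 moves in all.
Check: all 14 open cells covered.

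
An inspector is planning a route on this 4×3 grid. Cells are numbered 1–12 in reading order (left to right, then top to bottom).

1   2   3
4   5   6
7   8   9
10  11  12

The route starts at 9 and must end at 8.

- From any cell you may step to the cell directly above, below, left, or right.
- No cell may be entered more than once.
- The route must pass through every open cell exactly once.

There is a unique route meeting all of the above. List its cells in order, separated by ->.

Need to visit all 12 open cells exactly once, starting at 9 and ending at 8.
Cell 1 has only two open neighbours (4 and 2), so the path must pass straight through it: one of those is the cell it's entered from and the other is where it exits.
Route from 9: down to 12, 2× left (reaching 10), 3× up (reaching 1), 2× right (reaching 3), down to 6, left to 5, down to 8 — 11 moves in all.
Check: all 12 open cells covered.

9 -> 12 -> 11 -> 10 -> 7 -> 4 -> 1 -> 2 -> 3 -> 6 -> 5 -> 8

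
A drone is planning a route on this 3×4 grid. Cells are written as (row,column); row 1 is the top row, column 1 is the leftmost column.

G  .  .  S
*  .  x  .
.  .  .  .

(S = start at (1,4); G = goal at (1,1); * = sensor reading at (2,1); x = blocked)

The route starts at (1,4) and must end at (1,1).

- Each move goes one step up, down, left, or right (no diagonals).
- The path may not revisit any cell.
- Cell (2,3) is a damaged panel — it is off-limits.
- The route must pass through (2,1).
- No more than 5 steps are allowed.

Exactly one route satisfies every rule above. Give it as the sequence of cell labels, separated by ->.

Any route must reach (2,1) and still end at (1,1) within 5 moves, so the order of the required stops is forced.
Route from (1,4): left 2 to (1,2), down 1 to (2,2), left 1 to (2,1), up 1 to (1,1) — 5 moves in all.
Check: all required cells visited; 5 ≤ 5 moves.

(1,4) -> (1,3) -> (1,2) -> (2,2) -> (2,1) -> (1,1)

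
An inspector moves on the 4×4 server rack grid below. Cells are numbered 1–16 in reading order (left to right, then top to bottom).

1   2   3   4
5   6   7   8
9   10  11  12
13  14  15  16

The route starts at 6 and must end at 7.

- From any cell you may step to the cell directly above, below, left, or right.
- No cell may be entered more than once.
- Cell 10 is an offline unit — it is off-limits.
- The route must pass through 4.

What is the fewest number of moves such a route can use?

5

Any route passes through 4 somewhere between 6 and 7. Summing Manhattan distances along the two legs (6 → 4 → 7) gives a lower bound of 3 + 2 = 5 moves.
A route of 5 moves achieves this: 6 → 2 → 3 → 4 → 8 → 7.
Since 5 matches the lower bound, it is optimal.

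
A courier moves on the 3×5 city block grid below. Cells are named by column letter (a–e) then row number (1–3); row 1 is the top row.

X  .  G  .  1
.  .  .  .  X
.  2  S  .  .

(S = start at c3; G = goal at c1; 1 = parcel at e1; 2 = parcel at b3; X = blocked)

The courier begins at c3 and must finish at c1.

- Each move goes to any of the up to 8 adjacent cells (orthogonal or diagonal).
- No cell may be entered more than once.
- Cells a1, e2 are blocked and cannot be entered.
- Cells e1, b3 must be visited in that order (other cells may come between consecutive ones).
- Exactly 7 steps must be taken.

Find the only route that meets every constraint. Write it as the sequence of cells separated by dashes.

c3 - d2 - e1 - d1 - c2 - b3 - b2 - c1

The waypoints must appear in the order e1, b3, with no cell reused.
Route from c3: 2× up-right (reaching e1), left to d1, 2× down-left (reaching b3), up to b2, up-right to c1 — 7 moves in all.
Check: order respected (1 at step 2, 2 at step 5); 7 moves as required.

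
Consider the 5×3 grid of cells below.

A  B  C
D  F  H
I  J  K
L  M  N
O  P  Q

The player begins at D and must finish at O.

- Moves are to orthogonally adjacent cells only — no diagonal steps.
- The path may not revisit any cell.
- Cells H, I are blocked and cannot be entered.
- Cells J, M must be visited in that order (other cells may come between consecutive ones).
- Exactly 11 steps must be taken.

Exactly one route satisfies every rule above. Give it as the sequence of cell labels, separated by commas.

D, A, B, F, J, K, N, Q, P, M, L, O

The waypoints must appear in the order J, M, with no cell reused.
Route from D: up 1 to A, right 1 to B, down 2 to J, right 1 to K, down 2 to Q, left 1 to P, up 1 to M, left 1 to L, down 1 to O — 11 moves in all.
Check: order respected (J at step 4, M at step 9); 11 moves as required.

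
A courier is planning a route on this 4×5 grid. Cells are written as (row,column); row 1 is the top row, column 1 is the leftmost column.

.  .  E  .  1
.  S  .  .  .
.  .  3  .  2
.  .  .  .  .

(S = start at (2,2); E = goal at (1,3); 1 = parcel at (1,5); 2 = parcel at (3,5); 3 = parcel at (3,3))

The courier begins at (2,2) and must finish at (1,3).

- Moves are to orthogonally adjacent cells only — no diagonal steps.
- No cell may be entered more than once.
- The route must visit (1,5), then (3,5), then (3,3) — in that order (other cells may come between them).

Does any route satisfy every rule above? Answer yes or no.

yes

One route that works: (2,2) → (2,3) → (2,4) → (1,4) → (1,5) → (2,5) → (3,5) → (3,4) → (3,3) → (3,2) → (3,1) → (2,1) → (1,1) → (1,2) → (1,3).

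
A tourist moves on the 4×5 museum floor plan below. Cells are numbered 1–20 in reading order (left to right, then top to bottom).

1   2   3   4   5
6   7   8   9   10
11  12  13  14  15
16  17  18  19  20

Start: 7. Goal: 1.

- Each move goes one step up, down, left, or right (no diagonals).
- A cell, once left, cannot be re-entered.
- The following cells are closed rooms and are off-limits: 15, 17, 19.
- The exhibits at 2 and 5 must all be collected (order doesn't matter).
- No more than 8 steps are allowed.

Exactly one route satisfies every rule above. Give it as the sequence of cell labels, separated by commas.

The budget equals the shortest possible length, so every move has to be on a shortest route through the required cells.
Route from 7: 3× right (reaching 10), up to 5, 4× left (reaching 1) — 8 moves in all.
Check: all required cells visited; 8 ≤ 8 moves.

7, 8, 9, 10, 5, 4, 3, 2, 1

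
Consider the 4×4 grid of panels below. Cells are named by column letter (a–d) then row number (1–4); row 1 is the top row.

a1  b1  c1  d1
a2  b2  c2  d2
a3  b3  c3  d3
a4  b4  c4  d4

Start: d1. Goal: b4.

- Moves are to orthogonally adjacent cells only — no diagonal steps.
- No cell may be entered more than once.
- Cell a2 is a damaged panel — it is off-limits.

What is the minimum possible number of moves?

The Manhattan distance from d1 to b4 is |1−4| + |4−2| = 5, so at least 5 moves are needed.
A route of 5 moves achieves this: d1 → d2 → d3 → d4 → c4 → b4.
Since 5 matches the lower bound, it is optimal.

5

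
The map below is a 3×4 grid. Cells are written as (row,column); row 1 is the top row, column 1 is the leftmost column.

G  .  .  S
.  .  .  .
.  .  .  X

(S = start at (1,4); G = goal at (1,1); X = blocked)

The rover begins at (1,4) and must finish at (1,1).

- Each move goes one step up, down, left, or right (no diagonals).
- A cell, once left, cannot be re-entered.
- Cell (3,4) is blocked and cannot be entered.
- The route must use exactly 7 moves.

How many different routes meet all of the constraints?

Need simple routes of exactly 7 moves from (1,4) to (1,1) (Manhattan distance 3, so 2 moves are spent on a detour and 2 undoing it).
Branch systematically from the start, pruning whenever the remaining move budget drops below the Manhattan distance to (1,1) or differs from it in parity. Grouping the completions by first move — via (2,4): 5; via (1,3): 5 — and summing: 5 + 5 = 10.
That gives 10 routes.

10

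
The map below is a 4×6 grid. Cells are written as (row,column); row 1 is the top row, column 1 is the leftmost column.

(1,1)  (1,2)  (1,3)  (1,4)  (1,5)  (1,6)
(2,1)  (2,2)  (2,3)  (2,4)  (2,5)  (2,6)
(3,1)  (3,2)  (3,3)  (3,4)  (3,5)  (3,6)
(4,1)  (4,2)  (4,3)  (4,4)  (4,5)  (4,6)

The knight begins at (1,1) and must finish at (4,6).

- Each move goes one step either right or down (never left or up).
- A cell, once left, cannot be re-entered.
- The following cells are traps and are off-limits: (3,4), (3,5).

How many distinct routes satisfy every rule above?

A right/down-only route from (1,1) to (4,6) makes exactly 3 down-moves and 5 right-moves in some order.
With no other constraints that would be C(8,3) = 56 routes.
Subtract routes through each blocked cell (inclusion–exclusion for overlaps): − through (3,4): 30 − through (3,5): 30 + through (3,4)&(3,5): 20 → 16.
That gives 16 routes.

16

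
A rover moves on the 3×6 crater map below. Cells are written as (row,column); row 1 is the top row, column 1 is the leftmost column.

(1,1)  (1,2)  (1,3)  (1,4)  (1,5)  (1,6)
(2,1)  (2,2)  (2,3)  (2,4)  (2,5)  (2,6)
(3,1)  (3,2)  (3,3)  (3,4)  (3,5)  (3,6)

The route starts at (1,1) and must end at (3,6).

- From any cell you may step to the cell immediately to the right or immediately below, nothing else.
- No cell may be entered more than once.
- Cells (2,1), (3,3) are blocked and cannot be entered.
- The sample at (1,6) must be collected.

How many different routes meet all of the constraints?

1

A right/down-only route from (1,1) to (3,6) makes exactly 2 down-moves and 5 right-moves in some order.
With no other constraints that would be C(7,2) = 21 routes.
Split at (1,6) and multiply the segment counts (each segment already excludes blocked cells): (1,1)→(1,6): 1; (1,6)→(3,6): 1; product = 1.
That gives 1 route.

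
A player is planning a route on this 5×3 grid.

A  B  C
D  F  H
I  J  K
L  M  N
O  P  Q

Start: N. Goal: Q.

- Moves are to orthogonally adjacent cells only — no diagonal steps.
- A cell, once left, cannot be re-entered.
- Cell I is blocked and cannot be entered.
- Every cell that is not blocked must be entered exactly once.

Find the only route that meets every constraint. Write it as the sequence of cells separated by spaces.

N K H C B A D F J M L O P Q

Need to visit all 14 open cells exactly once, starting at N and ending at Q.
Route from N: 3× up (reaching C), 2× left (reaching A), down to D, right to F, 2× down (reaching M), left to L, down to O, 2× right (reaching Q) — 13 moves in all.
Check: all 14 open cells covered.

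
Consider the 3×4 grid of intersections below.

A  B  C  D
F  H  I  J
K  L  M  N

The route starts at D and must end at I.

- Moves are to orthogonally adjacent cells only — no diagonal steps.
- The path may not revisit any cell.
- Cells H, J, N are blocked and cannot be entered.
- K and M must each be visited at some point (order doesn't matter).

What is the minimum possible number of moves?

Any route passes through K and M in some order between D and I. Summing Manhattan distances along each leg and taking the cheapest ordering (D → K → M → I) gives a lower bound of 5 + 2 + 1 = 8 moves.
A route of 8 moves achieves this: D → C → B → A → F → K → L → M → I.
Since 8 matches the lower bound, it is optimal.

8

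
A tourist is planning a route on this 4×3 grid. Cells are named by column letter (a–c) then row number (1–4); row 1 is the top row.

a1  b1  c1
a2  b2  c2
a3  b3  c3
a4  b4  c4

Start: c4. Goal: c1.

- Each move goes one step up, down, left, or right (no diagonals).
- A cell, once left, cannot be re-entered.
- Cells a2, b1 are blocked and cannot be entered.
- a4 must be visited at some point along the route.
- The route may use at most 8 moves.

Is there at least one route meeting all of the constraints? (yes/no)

yes

One route that works: c4 → b4 → a4 → a3 → b3 → b2 → c2 → c1.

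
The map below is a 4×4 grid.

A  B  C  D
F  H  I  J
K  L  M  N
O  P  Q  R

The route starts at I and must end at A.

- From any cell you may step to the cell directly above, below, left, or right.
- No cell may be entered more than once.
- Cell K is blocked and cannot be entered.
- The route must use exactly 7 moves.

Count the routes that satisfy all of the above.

Need simple routes of exactly 7 moves from I to A (Manhattan distance 3, so 2 moves are spent on a detour and 2 undoing it).
Enumerating: I M Q P L H B A | I M Q P L H F A | I M N J D C B A | I J D C B H F A | I J N M L H B A | I J N M L H F A.
That gives 6 routes.

6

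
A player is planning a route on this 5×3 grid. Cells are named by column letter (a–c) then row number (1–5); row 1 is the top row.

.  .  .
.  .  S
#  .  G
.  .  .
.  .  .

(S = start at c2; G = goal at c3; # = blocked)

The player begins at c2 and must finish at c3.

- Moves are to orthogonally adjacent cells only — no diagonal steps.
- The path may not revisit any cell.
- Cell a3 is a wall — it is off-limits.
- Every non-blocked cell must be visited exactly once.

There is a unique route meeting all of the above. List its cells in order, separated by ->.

Need to visit all 14 open cells exactly once, starting at c2 and ending at c3.
Route from c2: up to c1, 2× left (reaching a1), down to a2, right to b2, 2× down (reaching b4), left to a4, down to a5, 2× right (reaching c5), 2× up (reaching c3) — 13 moves in all.
Check: all 14 open cells covered.

c2 -> c1 -> b1 -> a1 -> a2 -> b2 -> b3 -> b4 -> a4 -> a5 -> b5 -> c5 -> c4 -> c3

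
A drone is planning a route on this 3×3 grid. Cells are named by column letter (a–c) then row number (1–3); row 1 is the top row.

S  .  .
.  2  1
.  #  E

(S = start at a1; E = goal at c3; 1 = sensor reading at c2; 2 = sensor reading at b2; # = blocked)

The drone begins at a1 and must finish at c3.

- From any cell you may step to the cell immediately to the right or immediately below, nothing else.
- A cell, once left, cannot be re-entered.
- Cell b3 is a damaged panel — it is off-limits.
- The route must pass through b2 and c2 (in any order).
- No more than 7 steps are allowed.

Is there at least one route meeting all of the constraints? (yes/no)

yes

One route that works: a1 → a2 → b2 → c2 → c3.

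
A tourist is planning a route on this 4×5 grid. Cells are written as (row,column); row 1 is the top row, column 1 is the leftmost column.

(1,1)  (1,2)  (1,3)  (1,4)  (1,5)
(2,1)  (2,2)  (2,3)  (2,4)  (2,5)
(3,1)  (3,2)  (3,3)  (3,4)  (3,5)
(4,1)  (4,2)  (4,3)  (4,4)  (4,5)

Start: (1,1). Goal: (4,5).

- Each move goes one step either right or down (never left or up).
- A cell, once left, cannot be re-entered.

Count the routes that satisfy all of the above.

A right/down-only route from (1,1) to (4,5) makes exactly 3 down-moves and 4 right-moves in some order.
With no other constraints that would be C(7,3) = 35 routes.
That gives 35 routes.

35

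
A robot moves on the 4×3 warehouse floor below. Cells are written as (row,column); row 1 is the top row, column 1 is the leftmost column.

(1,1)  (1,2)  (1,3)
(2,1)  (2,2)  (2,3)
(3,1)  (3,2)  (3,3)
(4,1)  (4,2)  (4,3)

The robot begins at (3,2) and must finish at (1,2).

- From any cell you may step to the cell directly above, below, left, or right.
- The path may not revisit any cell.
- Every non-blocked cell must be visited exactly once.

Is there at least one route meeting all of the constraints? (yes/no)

no

Colour the cells like a checkerboard: each orthogonal step flips colour, so a Hamiltonian route alternates colours. Here there are 6 cells of one colour and 6 of the other, with start on the same colour as the goal — the counts and endpoints can't be arranged into an alternating sequence of length 12, so no Hamiltonian route exists.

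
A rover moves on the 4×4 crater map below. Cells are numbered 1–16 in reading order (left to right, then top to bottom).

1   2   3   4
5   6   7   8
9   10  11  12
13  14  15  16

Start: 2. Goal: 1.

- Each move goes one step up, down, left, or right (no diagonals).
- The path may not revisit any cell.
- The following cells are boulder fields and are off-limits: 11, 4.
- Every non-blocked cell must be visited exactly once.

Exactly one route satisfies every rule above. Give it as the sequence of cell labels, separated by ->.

2 -> 3 -> 7 -> 8 -> 12 -> 16 -> 15 -> 14 -> 13 -> 9 -> 10 -> 6 -> 5 -> 1

Need to visit all 14 open cells exactly once, starting at 2 and ending at 1.
Cell 15 has only two open neighbours (14 and 16), so the path must pass straight through it: one of those is the cell it's entered from and the other is where it exits.
Route from 2: right to 3, down to 7, right to 8, 2× down (reaching 16), 3× left (reaching 13), up to 9, right to 10, up to 6, left to 5, up to 1 — 13 moves in all.
Check: all 14 open cells covered.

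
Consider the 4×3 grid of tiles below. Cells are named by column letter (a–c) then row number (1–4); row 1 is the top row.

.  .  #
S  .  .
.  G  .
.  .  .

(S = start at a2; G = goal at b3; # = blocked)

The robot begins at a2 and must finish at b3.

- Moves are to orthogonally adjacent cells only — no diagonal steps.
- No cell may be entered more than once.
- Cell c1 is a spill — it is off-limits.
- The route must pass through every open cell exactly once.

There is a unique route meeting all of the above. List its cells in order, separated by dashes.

Need to visit all 11 open cells exactly once, starting at a2 and ending at b3.
Cell c2 has only two open neighbours (c3 and b2), so the path must pass straight through it: one of those is the cell it's entered from and the other is where it exits.
Route from a2: up to a1, right to b1, down to b2, right to c2, 2× down (reaching c4), 2× left (reaching a4), up to a3, right to b3 — 10 moves in all.
Check: all 11 open cells covered.

a2 - a1 - b1 - b2 - c2 - c3 - c4 - b4 - a4 - a3 - b3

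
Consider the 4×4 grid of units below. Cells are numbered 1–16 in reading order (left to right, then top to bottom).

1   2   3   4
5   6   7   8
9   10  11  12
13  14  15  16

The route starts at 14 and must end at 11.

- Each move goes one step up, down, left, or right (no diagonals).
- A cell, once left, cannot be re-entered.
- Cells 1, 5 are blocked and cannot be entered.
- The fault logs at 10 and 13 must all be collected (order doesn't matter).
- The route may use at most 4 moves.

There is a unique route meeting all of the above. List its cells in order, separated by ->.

The budget equals the shortest possible length, so every move has to be on a shortest route through the required cells.
Route from 14: left to 13, up to 9, 2× right (reaching 11) — 4 moves in all.
Check: all required cells visited; 4 ≤ 4 moves.

14 -> 13 -> 9 -> 10 -> 11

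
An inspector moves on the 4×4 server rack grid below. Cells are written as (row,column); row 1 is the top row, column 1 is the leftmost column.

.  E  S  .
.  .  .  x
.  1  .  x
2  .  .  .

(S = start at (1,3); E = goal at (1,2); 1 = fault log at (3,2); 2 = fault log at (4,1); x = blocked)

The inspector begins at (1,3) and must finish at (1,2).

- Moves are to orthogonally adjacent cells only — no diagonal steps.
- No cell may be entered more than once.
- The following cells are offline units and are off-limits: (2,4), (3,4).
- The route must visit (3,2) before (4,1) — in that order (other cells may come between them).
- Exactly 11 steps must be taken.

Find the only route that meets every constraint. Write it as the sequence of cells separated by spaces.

(1,3) (2,3) (2,2) (3,2) (3,3) (4,3) (4,2) (4,1) (3,1) (2,1) (1,1) (1,2)

The waypoints must appear in the order (3,2), (4,1), with no cell reused.
Route from (1,3): down 1 to (2,3), left 1 to (2,2), down 1 to (3,2), right 1 to (3,3), down 1 to (4,3), left 2 to (4,1), up 3 to (1,1), right 1 to (1,2) — 11 moves in all.
Check: order respected (1 at step 3, 2 at step 7); 11 moves as required.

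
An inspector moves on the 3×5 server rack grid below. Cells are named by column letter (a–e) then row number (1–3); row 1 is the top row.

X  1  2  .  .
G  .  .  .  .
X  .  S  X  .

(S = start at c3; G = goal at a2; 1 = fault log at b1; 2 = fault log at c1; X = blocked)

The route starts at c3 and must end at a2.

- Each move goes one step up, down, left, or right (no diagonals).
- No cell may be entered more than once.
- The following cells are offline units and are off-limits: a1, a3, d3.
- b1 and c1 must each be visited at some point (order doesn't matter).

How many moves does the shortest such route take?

5

Any route passes through b1 and c1 in some order between c3 and a2. Summing Manhattan distances along each leg and taking the cheapest ordering (c3 → c1 → b1 → a2) gives a lower bound of 2 + 1 + 2 = 5 moves.
A route of 5 moves achieves this: c3 → c2 → c1 → b1 → b2 → a2.
Since 5 matches the lower bound, it is optimal.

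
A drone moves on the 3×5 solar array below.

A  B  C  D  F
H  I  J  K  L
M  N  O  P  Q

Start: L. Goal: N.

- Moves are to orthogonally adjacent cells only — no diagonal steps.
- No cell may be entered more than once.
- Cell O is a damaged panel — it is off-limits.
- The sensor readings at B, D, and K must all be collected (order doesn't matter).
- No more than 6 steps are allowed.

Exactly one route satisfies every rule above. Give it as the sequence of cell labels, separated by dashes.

L - K - D - C - B - I - N

The budget equals the shortest possible length, so every move has to be on a shortest route through the required cells.
Route from L: left to K, up to D, 2× left (reaching B), 2× down (reaching N) — 6 moves in all.
Check: all required cells visited; 6 ≤ 6 moves.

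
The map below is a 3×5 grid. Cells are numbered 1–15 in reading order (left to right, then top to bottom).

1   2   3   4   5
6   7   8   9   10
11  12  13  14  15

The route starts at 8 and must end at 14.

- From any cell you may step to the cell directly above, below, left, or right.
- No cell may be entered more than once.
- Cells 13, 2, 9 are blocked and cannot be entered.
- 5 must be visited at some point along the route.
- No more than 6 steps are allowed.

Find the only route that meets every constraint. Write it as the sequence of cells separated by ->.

The budget equals the shortest possible length, so every move has to be on a shortest route through the required cells.
Route from 8: up 1 to 3, right 2 to 5, down 2 to 15, left 1 to 14 — 6 moves in all.
Check: all required cells visited; 6 ≤ 6 moves.

8 -> 3 -> 4 -> 5 -> 10 -> 15 -> 14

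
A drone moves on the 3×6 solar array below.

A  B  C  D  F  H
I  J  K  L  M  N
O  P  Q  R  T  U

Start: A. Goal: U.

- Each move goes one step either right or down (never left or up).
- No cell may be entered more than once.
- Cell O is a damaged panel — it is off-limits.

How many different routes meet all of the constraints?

A right/down-only route from A to U makes exactly 2 down-moves and 5 right-moves in some order.
With no other constraints that would be C(7,2) = 21 routes.
Subtract routes through each blocked cell (inclusion–exclusion for overlaps): − through O: 1 → 20.
That gives 20 routes.

20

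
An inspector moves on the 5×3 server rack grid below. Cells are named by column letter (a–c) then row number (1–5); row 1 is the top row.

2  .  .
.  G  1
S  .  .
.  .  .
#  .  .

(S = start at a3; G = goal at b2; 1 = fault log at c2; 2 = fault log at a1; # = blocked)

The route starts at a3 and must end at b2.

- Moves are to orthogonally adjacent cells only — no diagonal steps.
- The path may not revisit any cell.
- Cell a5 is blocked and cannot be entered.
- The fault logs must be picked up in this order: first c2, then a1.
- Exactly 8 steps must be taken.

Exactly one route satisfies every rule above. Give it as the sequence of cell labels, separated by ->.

The waypoints must appear in the order c2, a1, with no cell reused.
Route from a3: 2× right (reaching c3), 2× up (reaching c1), 2× left (reaching a1), down to a2, right to b2 — 8 moves in all.
Check: order respected (1 at step 3, 2 at step 6); 8 moves as required.

a3 -> b3 -> c3 -> c2 -> c1 -> b1 -> a1 -> a2 -> b2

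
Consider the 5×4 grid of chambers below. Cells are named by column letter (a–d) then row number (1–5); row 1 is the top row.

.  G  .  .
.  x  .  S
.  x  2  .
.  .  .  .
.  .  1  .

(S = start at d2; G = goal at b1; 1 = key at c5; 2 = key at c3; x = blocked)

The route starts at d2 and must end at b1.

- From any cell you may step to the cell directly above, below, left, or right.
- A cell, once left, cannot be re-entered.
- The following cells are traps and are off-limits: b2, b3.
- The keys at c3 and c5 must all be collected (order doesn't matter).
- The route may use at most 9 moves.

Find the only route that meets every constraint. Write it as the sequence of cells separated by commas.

Any route must reach c3 and c5 and still end at b1 within 9 moves, so the order of the required stops is forced.
Route from d2: down 3 to d5, left 1 to c5, up 4 to c1, left 1 to b1 — 9 moves in all.
Check: all required cells visited; 9 ≤ 9 moves.

d2, d3, d4, d5, c5, c4, c3, c2, c1, b1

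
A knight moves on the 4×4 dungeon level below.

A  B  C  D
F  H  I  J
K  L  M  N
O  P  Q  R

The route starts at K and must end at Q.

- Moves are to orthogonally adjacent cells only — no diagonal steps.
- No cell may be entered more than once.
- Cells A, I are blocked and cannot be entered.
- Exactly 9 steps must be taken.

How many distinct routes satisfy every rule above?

Need simple routes of exactly 9 moves from K to Q (Manhattan distance 3, so 3 moves are spent on a detour and 3 undoing it).
Enumerating: K F H B C D J N R Q | K F H B C D J N M Q | K L H B C D J N R Q | K L H B C D J N M Q.
That gives 4 routes.

4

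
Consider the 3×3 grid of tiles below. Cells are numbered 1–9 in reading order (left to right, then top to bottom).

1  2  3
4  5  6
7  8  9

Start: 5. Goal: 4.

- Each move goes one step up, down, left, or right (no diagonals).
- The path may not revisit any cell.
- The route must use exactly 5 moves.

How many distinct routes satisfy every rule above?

2

Need simple routes of exactly 5 moves from 5 to 4 (Manhattan distance 1, so 2 moves are spent on a detour and 2 undoing it).
Enumerating: 5 6 3 2 1 4 | 5 6 9 8 7 4.
That gives 2 routes.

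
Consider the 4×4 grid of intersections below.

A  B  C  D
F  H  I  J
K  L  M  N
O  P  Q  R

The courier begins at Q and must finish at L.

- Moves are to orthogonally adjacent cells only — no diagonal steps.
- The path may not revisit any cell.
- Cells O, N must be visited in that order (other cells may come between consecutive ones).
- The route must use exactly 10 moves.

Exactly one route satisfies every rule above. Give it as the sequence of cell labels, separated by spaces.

Q P O K F H I J N M L

The waypoints must appear in the order O, N, with no cell reused.
Route from Q: left 2 to O, up 2 to F, right 3 to J, down 1 to N, left 2 to L — 10 moves in all.
Check: order respected (O at step 2, N at step 8); 10 moves as required.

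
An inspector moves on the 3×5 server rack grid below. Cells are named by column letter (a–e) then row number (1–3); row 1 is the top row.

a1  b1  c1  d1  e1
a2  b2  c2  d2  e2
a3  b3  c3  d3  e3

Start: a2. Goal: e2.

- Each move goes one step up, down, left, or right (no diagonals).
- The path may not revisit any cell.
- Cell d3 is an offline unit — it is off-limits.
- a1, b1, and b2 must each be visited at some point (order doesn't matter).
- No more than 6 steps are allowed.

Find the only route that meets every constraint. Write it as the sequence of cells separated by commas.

a2, a1, b1, b2, c2, d2, e2

The budget equals the shortest possible length, so every move has to be on a shortest route through the required cells.
Route from a2: up to a1, right to b1, down to b2, 3× right (reaching e2) — 6 moves in all.
Check: all required cells visited; 6 ≤ 6 moves.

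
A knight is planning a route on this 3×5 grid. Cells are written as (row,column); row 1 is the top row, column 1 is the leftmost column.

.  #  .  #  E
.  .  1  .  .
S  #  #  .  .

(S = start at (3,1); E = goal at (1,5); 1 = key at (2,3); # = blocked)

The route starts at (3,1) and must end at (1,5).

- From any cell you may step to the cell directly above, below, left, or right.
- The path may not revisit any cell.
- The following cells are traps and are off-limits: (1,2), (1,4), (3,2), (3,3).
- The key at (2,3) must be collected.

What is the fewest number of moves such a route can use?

6

Any route passes through (2,3) somewhere between (3,1) and (1,5). Summing Manhattan distances along the two legs ((3,1) → (2,3) → (1,5)) gives a lower bound of 3 + 3 = 6 moves.
A route of 6 moves achieves this: (3,1) → (2,1) → (2,2) → (2,3) → (2,4) → (2,5) → (1,5).
Since 6 matches the lower bound, it is optimal.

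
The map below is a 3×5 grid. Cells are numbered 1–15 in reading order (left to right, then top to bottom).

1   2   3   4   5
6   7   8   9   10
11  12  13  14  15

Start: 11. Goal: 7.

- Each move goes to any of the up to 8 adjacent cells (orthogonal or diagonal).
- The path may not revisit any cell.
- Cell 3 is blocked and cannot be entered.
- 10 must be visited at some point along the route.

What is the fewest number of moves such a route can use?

7

Any route passes through 10 somewhere between 11 and 7. Summing Chebyshev distances along the two legs (11 → 10 → 7) gives a lower bound of 4 + 3 = 7 moves.
A route of 7 moves achieves this: 11 → 12 → 8 → 4 → 10 → 9 → 13 → 7.
Since 7 matches the lower bound, it is optimal.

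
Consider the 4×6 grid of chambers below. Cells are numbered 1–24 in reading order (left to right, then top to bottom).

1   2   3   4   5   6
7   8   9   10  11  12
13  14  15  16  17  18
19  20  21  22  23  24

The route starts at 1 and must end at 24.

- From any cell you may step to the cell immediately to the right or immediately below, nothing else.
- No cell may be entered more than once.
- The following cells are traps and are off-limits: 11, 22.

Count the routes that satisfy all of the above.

A right/down-only route from 1 to 24 makes exactly 3 down-moves and 5 right-moves in some order.
With no other constraints that would be C(8,3) = 56 routes.
Subtract routes through each blocked cell (inclusion–exclusion for overlaps): − through 11: 15 − through 22: 20 → 21.
That gives 21 routes.

21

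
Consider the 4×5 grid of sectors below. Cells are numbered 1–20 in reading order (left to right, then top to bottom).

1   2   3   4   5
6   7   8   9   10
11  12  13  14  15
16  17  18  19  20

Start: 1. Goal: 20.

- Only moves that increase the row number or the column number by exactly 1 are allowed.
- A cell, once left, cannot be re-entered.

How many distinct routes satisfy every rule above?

A right/down-only route from 1 to 20 makes exactly 3 down-moves and 4 right-moves in some order.
With no other constraints that would be C(7,3) = 35 routes.
That gives 35 routes.

35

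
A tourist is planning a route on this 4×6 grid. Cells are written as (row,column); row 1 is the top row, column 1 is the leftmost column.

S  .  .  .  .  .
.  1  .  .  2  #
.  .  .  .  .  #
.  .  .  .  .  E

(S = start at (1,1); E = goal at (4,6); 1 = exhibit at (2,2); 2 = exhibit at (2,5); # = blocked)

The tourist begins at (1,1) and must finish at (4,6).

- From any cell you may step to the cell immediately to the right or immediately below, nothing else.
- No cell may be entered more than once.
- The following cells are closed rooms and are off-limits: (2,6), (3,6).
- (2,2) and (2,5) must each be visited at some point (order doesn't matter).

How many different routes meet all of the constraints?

A right/down-only route from (1,1) to (4,6) makes exactly 3 down-moves and 5 right-moves in some order.
With no other constraints that would be C(8,3) = 56 routes.
A monotone route can only reach the required cells in the order (2,2), (2,5), so split there and multiply the segment counts (each segment already excludes blocked cells): (1,1)→(2,2): 2; (2,2)→(2,5): 1; (2,5)→(4,6): 1; product = 2.
That gives 2 routes.

2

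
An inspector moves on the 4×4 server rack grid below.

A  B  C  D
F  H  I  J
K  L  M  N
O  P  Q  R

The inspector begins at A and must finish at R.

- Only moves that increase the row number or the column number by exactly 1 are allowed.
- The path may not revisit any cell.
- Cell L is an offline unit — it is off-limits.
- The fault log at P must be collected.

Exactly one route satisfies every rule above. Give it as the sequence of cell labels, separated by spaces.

Moves only go right or down, so the column and row indices never decrease.
Route from A: down 3 to O, right 3 to R — 6 moves in all.
Check: all required cells visited.

A F K O P Q R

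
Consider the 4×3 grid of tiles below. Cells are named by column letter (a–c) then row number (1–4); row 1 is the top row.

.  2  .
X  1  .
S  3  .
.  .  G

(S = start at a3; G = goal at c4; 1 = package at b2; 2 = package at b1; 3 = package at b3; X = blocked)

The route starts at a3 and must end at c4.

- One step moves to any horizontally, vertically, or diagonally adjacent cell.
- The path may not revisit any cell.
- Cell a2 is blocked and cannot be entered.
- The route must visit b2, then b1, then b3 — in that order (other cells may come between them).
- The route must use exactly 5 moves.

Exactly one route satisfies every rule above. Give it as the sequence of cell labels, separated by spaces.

The waypoints must appear in the order b2, b1, b3, with no cell reused.
Route from a3: up-right to b2, up to b1, down-right to c2, down-left to b3, down-right to c4 — 5 moves in all.
Check: order respected (1 at step 1, 2 at step 2, 3 at step 4); 5 moves as required.

a3 b2 b1 c2 b3 c4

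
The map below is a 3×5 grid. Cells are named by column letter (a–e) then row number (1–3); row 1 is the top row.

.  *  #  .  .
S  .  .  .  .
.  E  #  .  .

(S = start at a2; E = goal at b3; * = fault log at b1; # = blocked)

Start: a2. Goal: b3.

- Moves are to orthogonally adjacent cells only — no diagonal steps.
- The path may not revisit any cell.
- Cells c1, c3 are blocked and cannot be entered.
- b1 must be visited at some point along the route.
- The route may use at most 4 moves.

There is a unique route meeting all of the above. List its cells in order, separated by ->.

Any route must reach b1 and still end at b3 within 4 moves, so the order of the required stops is forced.
Route from a2: up 1 to a1, right 1 to b1, down 2 to b3 — 4 moves in all.
Check: all required cells visited; 4 ≤ 4 moves.

a2 -> a1 -> b1 -> b2 -> b3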